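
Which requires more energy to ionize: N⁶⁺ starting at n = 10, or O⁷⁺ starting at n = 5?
O⁷⁺ at n = 5 (E = -34.83059 eV)

Using E_n = -13.6057 Z² / n² eV:

N⁶⁺ (Z = 7) at n = 10:
E = -13.6057 × 7² / 10² = -13.6057 × 49 / 100 = -6.66679300 eV

O⁷⁺ (Z = 8) at n = 5:
E = -13.6057 × 8² / 5² = -13.6057 × 64 / 25 = -34.83059200 eV

Since -34.83059200 eV < -6.66679300 eV,
O⁷⁺ at n = 5 is more tightly bound (requires more energy to ionize).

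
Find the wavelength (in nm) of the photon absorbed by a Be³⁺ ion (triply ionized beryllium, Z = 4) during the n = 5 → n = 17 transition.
155.869 nm

First, find the transition energy using E_n = -13.6057 Z² / n² eV:
E_5 = -13.6057 × 4² / 5² = -8.7076480 eV
E_17 = -13.6057 × 4² / 17² = -0.7532567 eV

Photon energy: |ΔE| = |E_17 - E_5| = 7.9543913 eV

Convert to wavelength using E = hc/λ with hc = 1239.84 eV·nm:
λ = hc/E = 1239.84 eV·nm / 7.9543913 eV
λ = 155.869 nm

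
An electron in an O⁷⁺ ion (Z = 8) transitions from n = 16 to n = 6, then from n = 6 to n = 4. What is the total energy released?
51.02 eV

The energy levels of O⁷⁺ are E_n = -13.6057 × 8² / n² eV.

First transition (16 → 6):
ΔE₁ = |E_6 - E_16|
ΔE₁ = |-24.18791111 - (-3.40142500)| = 20.78649 eV

Second transition (6 → 4):
ΔE₂ = |E_4 - E_6|
ΔE₂ = |-54.42280000 - (-24.18791111)| = 30.23489 eV

Total energy released:
E_total = ΔE₁ + ΔE₂ = 20.78649 + 30.23489 = 51.02 eV

Note: This equals the direct transition 16 → 4: 51.02 eV ✓
Energy is conserved regardless of the path taken.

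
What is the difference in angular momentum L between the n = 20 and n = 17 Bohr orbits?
3.1637e-34 J·s (or 3ℏ)

In the Bohr model, L_n = nℏ where ℏ = 1.054572e-34 J·s.

L_20 = 20ℏ = 2.109144e-33 J·s
L_17 = 17ℏ = 1.792772e-33 J·s

ΔL = L_20 - L_17 = (20 - 17)ℏ = 3ℏ
ΔL = 3 × 1.054572e-34 J·s = 3.1637e-34 J·s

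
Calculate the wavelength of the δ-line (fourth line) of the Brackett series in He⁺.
486.008070 nm

The lines of a series are numbered from the longest wavelength (smallest ΔE) outward; the fourth line is the transition from n = n_f + 4 to n_f.
The Brackett series has all transitions ending at n_f = 4.

For He⁺ (Z = 2), the fourth line (δ-line) is the jump from n = 8 to n = 4:
E_8 = -13.6057 × 2² / 8² = -0.8503562500 eV
E_4 = -13.6057 × 2² / 4² = -3.4014250000 eV
ΔE = E_8 - E_4 = 2.5510687500 eV

λ = hc/E = 1239.84 eV·nm / 2.5510687500 eV
λ = 486.008070 nm

This is the δ-line of the Brackett series in He⁺.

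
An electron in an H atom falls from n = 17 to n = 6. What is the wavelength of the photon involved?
3747.35274 nm

First, find the transition energy using E_n = -13.6057 / n² eV:
E_17 = -13.6057 / 17² = -0.04707854671 eV
E_6 = -13.6057 / 6² = -0.37793611111 eV

Photon energy: |ΔE| = |E_6 - E_17| = 0.33085756440 eV

Convert to wavelength using E = hc/λ with hc = 1239.84 eV·nm:
λ = hc/E = 1239.84 eV·nm / 0.33085756440 eV
λ = 3747.35274 nm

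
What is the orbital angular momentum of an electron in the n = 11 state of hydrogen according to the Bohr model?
1.1600e-33 J·s (or 11ℏ)

In the Bohr model, angular momentum is quantized:
L = nℏ

where ℏ = h/(2π) = 1.054572e-34 J·s

For n = 11:
L = 11 × 1.054572e-34 J·s
L = 1.1600e-33 J·s

This can also be written as L = 11ℏ.
The angular momentum is an integer multiple of the reduced Planck constant.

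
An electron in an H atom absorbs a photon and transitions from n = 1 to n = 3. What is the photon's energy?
12.09396 eV

The energy levels of a hydrogen-like atom are E_n = -13.6057 eV / n².

Energy at n = 1: E_1 = -13.6057 / 1² = -13.60570000 eV
Energy at n = 3: E_3 = -13.6057 / 3² = -1.51174444 eV

The excitation energy is the difference:
ΔE = E_3 - E_1
ΔE = -1.51174444 - (-13.60570000)
ΔE = 12.09396 eV

Since this is positive, energy must be absorbed (photon absorption).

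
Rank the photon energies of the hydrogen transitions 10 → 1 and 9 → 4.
10 → 1

Calculate the energy for each transition:

Transition 10 → 1:
ΔE₁ = |E_1 - E_10| = |-13.6057/1² - (-13.6057/10²)|
ΔE₁ = |-13.60570000 - (-0.13605700)| = 13.46964 eV

Transition 9 → 4:
ΔE₂ = |E_4 - E_9| = |-13.6057/4² - (-13.6057/9²)|
ΔE₂ = |-0.85035625 - (-0.16797160)| = 0.68238 eV

Since 13.46964 eV > 0.68238 eV, the transition 10 → 1 emits the more energetic photon.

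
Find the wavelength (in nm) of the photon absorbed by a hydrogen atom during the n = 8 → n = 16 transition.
7776.1291 nm

First, find the transition energy using E_n = -13.6057 / n² eV:
E_8 = -13.6057 / 8² = -0.2125890625 eV
E_16 = -13.6057 / 16² = -0.0531472656 eV

Photon energy: |ΔE| = |E_16 - E_8| = 0.1594417969 eV

Convert to wavelength using E = hc/λ with hc = 1239.84 eV·nm:
λ = hc/E = 1239.84 eV·nm / 0.1594417969 eV
λ = 7776.1291 nm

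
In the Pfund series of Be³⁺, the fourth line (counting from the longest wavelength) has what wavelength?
205.9500 nm

The lines of a series are numbered from the longest wavelength (smallest ΔE) outward; the fourth line is the transition from n = n_f + 4 to n_f.
The Pfund series has all transitions ending at n_f = 5.

For Be³⁺ (Z = 4), the fourth line (δ-line) is the jump from n = 9 to n = 5:
E_9 = -13.6057 × 4² / 9² = -2.68754568 eV
E_5 = -13.6057 × 4² / 5² = -8.70764800 eV
ΔE = E_9 - E_5 = 6.02010232 eV

λ = hc/E = 1239.84 eV·nm / 6.02010232 eV
λ = 205.9500 nm

This is the δ-line of the Pfund series in Be³⁺.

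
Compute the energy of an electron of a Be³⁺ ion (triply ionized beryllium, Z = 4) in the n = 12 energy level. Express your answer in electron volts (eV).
-1.511744 eV

The energy levels of a hydrogen-like atom are given by:
E_n = -13.6057 Z² / n² eV  (with Z = 4 for Be³⁺)

For n = 12:
E_12 = -13.6057 × 4² / 12²
E_12 = -13.6057 × 16 / 144
E_12 = -1.511744 eV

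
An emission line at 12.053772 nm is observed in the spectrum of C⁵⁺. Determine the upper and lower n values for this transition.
n = 5 → n = 2

First, find the photon energy from the wavelength (hc = 1239.84 eV·nm):
E = hc/λ = 1239.84 eV·nm / 12.053772 nm = 102.85909 eV

The energy levels of C⁵⁺ satisfy E_n = -13.6057 × 6² / n² eV, so an emission n_i → n_f releases
ΔE = 13.6057 × 6² × (1/n_f² − 1/n_i²) eV.

Setting ΔE equal to the photon energy:
1/n_f² − 1/n_i² = 102.85909 / (13.6057 × 6²) = 0.21000000

Since 1/n_i² must be positive, we need 1/n_f² > 0.21000000, i.e. n_f ≤ 2. For each allowed n_f, solve n_i = (1/n_f² − 0.21000000)^(−1/2) and check whether it is a whole number:
  n_f = 1: 1/n_i² = 1.00000000 − 0.21000000 = 0.79000000 → n_i = 1.125  (not an integer) ✗
  n_f = 2: 1/n_i² = 0.25000000 − 0.21000000 = 0.04000000 → n_i = 5.000  → integer, n_i = 5 ✓

Only n_f = 2 gives an integer upper level, n_i = 5.

The transition is from n = 5 to n = 2 (emission).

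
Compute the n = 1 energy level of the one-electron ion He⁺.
-54.422800 eV

For hydrogen-like ions, the energy levels scale with Z²:
E_n = -13.6057 Z² / n² eV

For He⁺ (Z = 2) at n = 1:
E_1 = -13.6057 × 2² / 1²
E_1 = -13.6057 × 4 / 1
E_1 = -54.4228 / 1
E_1 = -54.422800 eV

The energy is 4 times more negative than hydrogen at the same n due to the stronger nuclear charge.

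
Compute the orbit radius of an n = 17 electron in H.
15.2932 nm (or 152.9322 Å)

The Bohr radius formula is:
r_n = n² a₀ / Z

where a₀ = 0.0529177 nm is the Bohr radius.

For H (Z = 1) at n = 17:
r_17 = 17² × 0.0529177 nm / 1
r_17 = 289 × 0.0529177 nm / 1
r_17 = 15.29322 nm / 1
r_17 = 15.2932 nm

The electron orbits at approximately 15.2932 nm from the nucleus.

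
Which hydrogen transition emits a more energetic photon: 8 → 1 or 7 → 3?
8 → 1

Calculate the energy for each transition:

Transition 8 → 1:
ΔE₁ = |E_1 - E_8| = |-13.6057/1² - (-13.6057/8²)|
ΔE₁ = |-13.605700000000 - (-0.212589062500)| = 13.393110938 eV

Transition 7 → 3:
ΔE₂ = |E_3 - E_7| = |-13.6057/3² - (-13.6057/7²)|
ΔE₂ = |-1.511744444444 - (-0.277667346939)| = 1.234077098 eV

Since 13.393110938 eV > 1.234077098 eV, the transition 8 → 1 emits the more energetic photon.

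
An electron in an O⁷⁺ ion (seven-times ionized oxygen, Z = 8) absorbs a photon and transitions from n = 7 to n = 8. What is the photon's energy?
4.1650 eV

The energy levels of a hydrogen-like atom are E_n = -13.6057 Z² eV / n².

Energy at n = 7: E_7 = -13.6057 × 8² / 7² = -17.7707102 eV
Energy at n = 8: E_8 = -13.6057 × 8² / 8² = -13.6057000 eV

The excitation energy is the difference:
ΔE = E_8 - E_7
ΔE = -13.6057000 - (-17.7707102)
ΔE = 4.1650 eV

Since this is positive, energy must be absorbed (photon absorption).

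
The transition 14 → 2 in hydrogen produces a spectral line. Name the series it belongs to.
Balmer series

The spectral series in hydrogen are named based on the final (lower) energy level:
- Lyman series: n_final = 1 (ultraviolet)
- Balmer series: n_final = 2 (visible/near-UV)
- Paschen series: n_final = 3 (infrared)
- Brackett series: n_final = 4 (infrared)
- Pfund series: n_final = 5 (far infrared)

Since this transition ends at n = 2, it belongs to the Balmer series.

For reference, this 14 → 2 line has photon energy
ΔE = 13.6057 eV × (1/2² - 1/14²) = 3.3320081633 eV,
corresponding to wavelength λ = hc/ΔE = 1239.84 eV·nm / 3.3320081633 eV = 372.099929 nm in the visible/near-UV region.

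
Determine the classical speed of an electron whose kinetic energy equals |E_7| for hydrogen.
3.13e+05 m/s (or 0.10425% of c)

The binding energy at n = 7 for hydrogen is:
E_7 = -13.6057/7² = -0.2776673 eV
|E_7| = 0.2776673 eV

Convert to Joules:
KE = 0.2776673 eV × (1.602177 × 10⁻¹⁹ J/eV) = 4.4487e-20 J

Using KE = ½mv²:
v = √(2·KE/m_e)
v = √(2 × 4.4487e-20 J / 9.10938 × 10⁻³¹ kg)
v = 3.13e+05 m/s

This is approximately 0.10425% the speed of light.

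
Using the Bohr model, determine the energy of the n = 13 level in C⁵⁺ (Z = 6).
-2.8983 eV

For hydrogen-like ions, the energy levels scale with Z²:
E_n = -13.6057 Z² / n² eV

For C⁵⁺ (Z = 6) at n = 13:
E_13 = -13.6057 × 6² / 13²
E_13 = -13.6057 × 36 / 169
E_13 = -489.8052 / 169
E_13 = -2.8983 eV

The energy is 36 times more negative than hydrogen at the same n due to the stronger nuclear charge.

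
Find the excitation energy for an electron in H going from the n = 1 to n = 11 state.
13.49 eV

The energy levels of a hydrogen-like atom are E_n = -13.6057 eV / n².

Energy at n = 1: E_1 = -13.6057 / 1² = -13.60570 eV
Energy at n = 11: E_11 = -13.6057 / 11² = -0.11244 eV

The excitation energy is the difference:
ΔE = E_11 - E_1
ΔE = -0.11244 - (-13.60570)
ΔE = 13.49 eV

Since this is positive, energy must be absorbed (photon absorption).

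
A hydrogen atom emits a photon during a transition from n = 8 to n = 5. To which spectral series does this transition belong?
Pfund series

The spectral series in hydrogen are named based on the final (lower) energy level:
- Lyman series: n_final = 1 (ultraviolet)
- Balmer series: n_final = 2 (visible/near-UV)
- Paschen series: n_final = 3 (infrared)
- Brackett series: n_final = 4 (infrared)
- Pfund series: n_final = 5 (far infrared)

Since this transition ends at n = 5, it belongs to the Pfund series.

For reference, this 8 → 5 line has photon energy
ΔE = 13.6057 eV × (1/5² - 1/8²) = 0.33163893750 eV,
corresponding to wavelength λ = hc/ΔE = 1239.84 eV·nm / 0.33163893750 eV = 3738.52362 nm in the far infrared region.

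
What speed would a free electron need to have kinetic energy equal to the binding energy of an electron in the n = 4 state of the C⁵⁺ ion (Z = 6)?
3.28e+06 m/s (or 1.095% of c)

The binding energy at n = 4 for C⁵⁺ is:
E_4 = -13.6057 × 6²/4² = -30.61283 eV
|E_4| = 30.61283 eV

Convert to Joules:
KE = 30.61283 eV × (1.602177 × 10⁻¹⁹ J/eV) = 4.9047e-18 J

Using KE = ½mv²:
v = √(2·KE/m_e)
v = √(2 × 4.9047e-18 J / 9.10938 × 10⁻³¹ kg)
v = 3.28e+06 m/s

This is approximately 1.095% the speed of light.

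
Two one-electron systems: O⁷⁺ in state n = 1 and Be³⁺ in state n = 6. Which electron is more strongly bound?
O⁷⁺ at n = 1 (E = -870.76 eV)

Using E_n = -13.6057 Z² / n² eV:

O⁷⁺ (Z = 8) at n = 1:
E = -13.6057 × 8² / 1² = -13.6057 × 64 / 1 = -870.76480 eV

Be³⁺ (Z = 4) at n = 6:
E = -13.6057 × 4² / 6² = -13.6057 × 16 / 36 = -6.04698 eV

Since -870.76480 eV < -6.04698 eV,
O⁷⁺ at n = 1 is more tightly bound (requires more energy to ionize).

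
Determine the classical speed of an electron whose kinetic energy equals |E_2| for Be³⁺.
4.38e+06 m/s (or 1.459% of c)

The binding energy at n = 2 for Be³⁺ is:
E_2 = -13.6057 × 4²/2² = -54.42280 eV
|E_2| = 54.42280 eV

Convert to Joules:
KE = 54.42280 eV × (1.602177 × 10⁻¹⁹ J/eV) = 8.7195e-18 J

Using KE = ½mv²:
v = √(2·KE/m_e)
v = √(2 × 8.7195e-18 J / 9.10938 × 10⁻³¹ kg)
v = 4.38e+06 m/s

This is approximately 1.459% the speed of light.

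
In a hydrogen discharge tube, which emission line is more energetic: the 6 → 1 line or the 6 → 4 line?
6 → 1

Calculate the energy for each transition:

Transition 6 → 1:
ΔE₁ = |E_1 - E_6| = |-13.6057/1² - (-13.6057/6²)|
ΔE₁ = |-13.605700000 - (-0.377936111)| = 13.227764 eV

Transition 6 → 4:
ΔE₂ = |E_4 - E_6| = |-13.6057/4² - (-13.6057/6²)|
ΔE₂ = |-0.850356250 - (-0.377936111)| = 0.472420 eV

Since 13.227764 eV > 0.472420 eV, the transition 6 → 1 emits the more energetic photon.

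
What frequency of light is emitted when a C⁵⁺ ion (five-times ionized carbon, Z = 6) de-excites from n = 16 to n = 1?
1.180e+17 Hz

First, find the transition energy:
E_16 = -13.6057 × 6² / 16² = -1.91330156 eV
E_1 = -13.6057 × 6² / 1² = -489.80520000 eV
|ΔE| = |E_1 - E_16| = 487.89189844 eV

Convert to Joules: E = 487.89189844 eV × (1.602177 × 10⁻¹⁹ J/eV) = 7.81689e-17 J

Using E = hf:
f = E/h = 7.81689e-17 J / (6.62607 × 10⁻³⁴ J·s)
f = 1.180e+17 Hz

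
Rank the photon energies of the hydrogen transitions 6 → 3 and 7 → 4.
6 → 3

Calculate the energy for each transition:

Transition 6 → 3:
ΔE₁ = |E_3 - E_6| = |-13.6057/3² - (-13.6057/6²)|
ΔE₁ = |-1.511744444444 - (-0.377936111111)| = 1.133808333 eV

Transition 7 → 4:
ΔE₂ = |E_4 - E_7| = |-13.6057/4² - (-13.6057/7²)|
ΔE₂ = |-0.850356250000 - (-0.277667346939)| = 0.572688903 eV

Since 1.133808333 eV > 0.572688903 eV, the transition 6 → 3 emits the more energetic photon.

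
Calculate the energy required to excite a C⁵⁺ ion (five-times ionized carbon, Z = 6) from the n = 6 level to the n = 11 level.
9.55772 eV

The energy levels of a hydrogen-like atom are E_n = -13.6057 Z² eV / n².

Energy at n = 6: E_6 = -13.6057 × 6² / 6² = -13.60570000 eV
Energy at n = 11: E_11 = -13.6057 × 6² / 11² = -4.04797686 eV

The excitation energy is the difference:
ΔE = E_11 - E_6
ΔE = -4.04797686 - (-13.60570000)
ΔE = 9.55772 eV

Since this is positive, energy must be absorbed (photon absorption).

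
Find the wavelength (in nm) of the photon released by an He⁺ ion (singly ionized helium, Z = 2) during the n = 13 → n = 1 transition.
22.92 nm

First, find the transition energy using E_n = -13.6057 Z² / n² eV:
E_13 = -13.6057 × 2² / 13² = -0.3220 eV
E_1 = -13.6057 × 2² / 1² = -54.4228 eV

Photon energy: |ΔE| = |E_1 - E_13| = 54.1008 eV

Convert to wavelength using E = hc/λ with hc = 1239.84 eV·nm:
λ = hc/E = 1239.84 eV·nm / 54.1008 eV
λ = 22.92 nm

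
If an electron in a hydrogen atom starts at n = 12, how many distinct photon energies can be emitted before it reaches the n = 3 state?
45

The electron can occupy levels n = 3, 4, ..., 12 during de-excitation — that is m = 12 - 3 + 1 = 10 distinct levels.

The number of distinct spectral lines equals the number of ways to choose 2 of these m levels (each pair gives one possible emission transition):

Number of lines = m(m-1)/2 = 10×9/2 = 45

These correspond to all possible transitions between the 10 levels:
12 → 11, 12 → 10, 12 → 9, 12 → 8, 12 → 7, 12 → 6, 12 → 5, 12 → 4...

Each transition produces a photon with a unique energy (and thus wavelength). This count does not depend on Z.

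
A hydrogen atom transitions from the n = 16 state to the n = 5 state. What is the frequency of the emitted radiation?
1.18743e+14 Hz

First, find the transition energy:
E_16 = -13.6057 / 16² = -0.053147266 eV
E_5 = -13.6057 / 5² = -0.544228000 eV
|ΔE| = |E_5 - E_16| = 0.491080734 eV

Convert to Joules: E = 0.491080734 eV × (1.602177 × 10⁻¹⁹ J/eV) = 7.8679826e-20 J

Using E = hf:
f = E/h = 7.8679826e-20 J / (6.62607 × 10⁻³⁴ J·s)
f = 1.18743e+14 Hz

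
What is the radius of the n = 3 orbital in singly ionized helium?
0.2381 nm (or 2.3813 Å)

The Bohr radius formula is:
r_n = n² a₀ / Z

where a₀ = 0.0529177 nm is the Bohr radius.

For He⁺ (Z = 2) at n = 3:
r_3 = 3² × 0.0529177 nm / 2
r_3 = 9 × 0.0529177 nm / 2
r_3 = 0.47626 nm / 2
r_3 = 0.2381 nm

The electron orbits at approximately 0.2381 nm from the nucleus.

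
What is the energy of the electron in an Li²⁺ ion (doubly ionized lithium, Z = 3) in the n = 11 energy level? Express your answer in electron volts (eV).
-1.01 eV

The energy levels of a hydrogen-like atom are given by:
E_n = -13.6057 Z² / n² eV  (with Z = 3 for Li²⁺)

For n = 11:
E_11 = -13.6057 × 3² / 11²
E_11 = -13.6057 × 9 / 121
E_11 = -1.01 eV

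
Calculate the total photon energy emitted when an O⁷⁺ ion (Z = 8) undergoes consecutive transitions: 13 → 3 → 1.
865.612346 eV

The energy levels of O⁷⁺ are E_n = -13.6057 × 8² / n² eV.

First transition (13 → 3):
ΔE₁ = |E_3 - E_13|
ΔE₁ = |-96.751644444444 - (-5.152454437870)| = 91.599190007 eV

Second transition (3 → 1):
ΔE₂ = |E_1 - E_3|
ΔE₂ = |-870.764800000000 - (-96.751644444444)| = 774.013155556 eV

Total energy released:
E_total = ΔE₁ + ΔE₂ = 91.599190007 + 774.013155556 = 865.612346 eV

Note: This equals the direct transition 13 → 1: 865.612346 eV ✓
Energy is conserved regardless of the path taken.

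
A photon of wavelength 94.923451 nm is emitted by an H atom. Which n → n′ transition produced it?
n = 5 → n = 1

First, find the photon energy from the wavelength (hc = 1239.84 eV·nm):
E = hc/λ = 1239.84 eV·nm / 94.923451 nm = 13.061472 eV

The energy levels of hydrogen satisfy E_n = -13.6057 / n² eV, so an emission n_i → n_f releases
ΔE = 13.6057 × (1/n_f² − 1/n_i²) eV.

Setting ΔE equal to the photon energy:
1/n_f² − 1/n_i² = 13.061472 / 13.6057 = 0.96000000

Since 1/n_i² must be positive, we need 1/n_f² > 0.96000000, i.e. n_f ≤ 1. For each allowed n_f, solve n_i = (1/n_f² − 0.96000000)^(−1/2) and check whether it is a whole number:
  n_f = 1: 1/n_i² = 1.00000000 − 0.96000000 = 0.04000000 → n_i = 5.000  → integer, n_i = 5 ✓

Only n_f = 1 gives an integer upper level, n_i = 5.

The transition is from n = 5 to n = 1 (emission).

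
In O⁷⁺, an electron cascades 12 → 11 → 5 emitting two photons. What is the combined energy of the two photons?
28.784 eV

The energy levels of O⁷⁺ are E_n = -13.6057 × 8² / n² eV.

First transition (12 → 11):
ΔE₁ = |E_11 - E_12|
ΔE₁ = |-7.196403306 - (-6.046977778)| = 1.149426 eV

Second transition (11 → 5):
ΔE₂ = |E_5 - E_11|
ΔE₂ = |-34.830592000 - (-7.196403306)| = 27.634189 eV

Total energy released:
E_total = ΔE₁ + ΔE₂ = 1.149426 + 27.634189 = 28.784 eV

Note: This equals the direct transition 12 → 5: 28.784 eV ✓
Energy is conserved regardless of the path taken.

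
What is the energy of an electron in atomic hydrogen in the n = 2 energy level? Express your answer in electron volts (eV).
-3.401425 eV

The energy levels of a hydrogen-like atom are given by:
E_n = -13.6057 eV / n²

For n = 2:
E_2 = -13.6057 eV / 2²
E_2 = -13.6057 eV / 4
E_2 = -3.401425 eV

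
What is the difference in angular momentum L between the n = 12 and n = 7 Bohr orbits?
5.27e-34 J·s (or 5ℏ)

In the Bohr model, L_n = nℏ where ℏ = 1.0546e-34 J·s.

L_12 = 12ℏ = 1.2655e-33 J·s
L_7 = 7ℏ = 7.3822e-34 J·s

ΔL = L_12 - L_7 = (12 - 7)ℏ = 5ℏ
ΔL = 5 × 1.0546e-34 J·s = 5.27e-34 J·s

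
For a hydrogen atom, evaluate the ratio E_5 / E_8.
2.560

Using E_n = -13.6057 Z² / n² eV with Z = 1:

E_5 = -13.6057 / 5² = -13.6057 / 25 = -0.544228000 eV
E_8 = -13.6057 / 8² = -13.6057 / 64 = -0.212589063 eV

The ratio is:
E_5/E_8 = (-0.544228000) / (-0.212589063)
E_5/E_8 = (-13.6057/25) / (-13.6057/64)
E_5/E_8 = 64/25
E_5/E_8 = 2.560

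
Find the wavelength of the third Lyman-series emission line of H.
97.201614 nm

The lines of a series are numbered from the longest wavelength (smallest ΔE) outward; the third line is the transition from n = n_f + 3 to n_f.
The Lyman series has all transitions ending at n_f = 1.

For H, the third line (γ-line) is the jump from n = 4 to n = 1:
E_4 = -13.6057 / 4² = -0.85035625 eV
E_1 = -13.6057 / 1² = -13.60570000 eV
ΔE = E_4 - E_1 = 12.75534375 eV

λ = hc/E = 1239.84 eV·nm / 12.75534375 eV
λ = 97.201614 nm

This is the γ-line of the Lyman series in H.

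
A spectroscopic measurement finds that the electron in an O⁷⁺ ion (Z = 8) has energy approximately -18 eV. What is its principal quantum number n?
n = 7

The exact energy levels follow E_n = -13.6057 Z² / n² eV with Z = 8.

The measured value (-18 eV) is reported to only 2 significant figures, so we must test candidate n values and see which one matches to that precision.

Candidate energies:
  n = 5:  E = -13.6057 × 8² / 5² = -34.83059 eV
  n = 6:  E = -13.6057 × 8² / 6² = -24.18791 eV
  n = 7:  E = -13.6057 × 8² / 7² = -17.77071 eV  ← matches
  n = 8:  E = -13.6057 × 8² / 8² = -13.60570 eV
  n = 9:  E = -13.6057 × 8² / 9² = -10.75018 eV

Checking against the measurement of -18 eV (2 sig figs), only n = 7 agrees:
E_7 = -17.77071 eV, which rounds to -18 eV ✓

Therefore n = 7.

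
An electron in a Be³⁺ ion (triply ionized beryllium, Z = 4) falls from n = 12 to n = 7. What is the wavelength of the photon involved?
423.01887 nm

First, find the transition energy using E_n = -13.6057 Z² / n² eV:
E_12 = -13.6057 × 4² / 12² = -1.511744444 eV
E_7 = -13.6057 × 4² / 7² = -4.442677551 eV

Photon energy: |ΔE| = |E_7 - E_12| = 2.930933107 eV

Convert to wavelength using E = hc/λ with hc = 1239.84 eV·nm:
λ = hc/E = 1239.84 eV·nm / 2.930933107 eV
λ = 423.01887 nm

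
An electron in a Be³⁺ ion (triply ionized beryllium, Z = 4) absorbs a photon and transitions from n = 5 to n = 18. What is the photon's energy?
8.0358 eV

The energy levels of a hydrogen-like atom are E_n = -13.6057 Z² eV / n².

Energy at n = 5: E_5 = -13.6057 × 4² / 5² = -8.7076480 eV
Energy at n = 18: E_18 = -13.6057 × 4² / 18² = -0.6718864 eV

The excitation energy is the difference:
ΔE = E_18 - E_5
ΔE = -0.6718864 - (-8.7076480)
ΔE = 8.0358 eV

Since this is positive, energy must be absorbed (photon absorption).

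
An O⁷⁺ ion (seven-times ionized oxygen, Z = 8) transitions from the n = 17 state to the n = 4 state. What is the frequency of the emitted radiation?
1.2431e+16 Hz

First, find the transition energy:
E_17 = -13.6057 × 8² / 17² = -3.013027 eV
E_4 = -13.6057 × 8² / 4² = -54.422800 eV
|ΔE| = |E_4 - E_17| = 51.409773 eV

Convert to Joules: E = 51.409773 eV × (1.602177 × 10⁻¹⁹ J/eV) = 8.236756e-18 J

Using E = hf:
f = E/h = 8.236756e-18 J / (6.62607 × 10⁻³⁴ J·s)
f = 1.2431e+16 Hz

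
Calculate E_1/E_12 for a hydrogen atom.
144.0000

Using E_n = -13.6057 Z² / n² eV with Z = 1:

E_1 = -13.6057 / 1² = -13.6057 / 1 = -13.6057000000 eV
E_12 = -13.6057 / 12² = -13.6057 / 144 = -0.0944840278 eV

The ratio is:
E_1/E_12 = (-13.6057000000) / (-0.0944840278)
E_1/E_12 = (-13.6057/1) / (-13.6057/144)
E_1/E_12 = 144/1
E_1/E_12 = 144.0000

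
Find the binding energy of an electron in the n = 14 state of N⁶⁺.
3.4014 eV

The ionization energy is the energy needed to remove the electron completely (n → ∞).

For a hydrogen-like ion with Z = 7, E_n = -13.6057 Z² / n² eV.

At n = 14: E_14 = -13.6057 × 7² / 14² = -3.4014250 eV
At n = ∞: E_∞ = 0 eV

Ionization energy = E_∞ - E_14 = 0 - (-3.4014250) = 3.4014250 eV
Ionization energy ≈ 3.4014 eV

This is also called the binding energy of the electron in state n = 14.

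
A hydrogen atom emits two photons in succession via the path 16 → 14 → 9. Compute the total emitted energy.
0.115 eV

The energy levels of hydrogen are E_n = -13.6057 / n² eV.

First transition (16 → 14):
ΔE₁ = |E_14 - E_16|
ΔE₁ = |-0.069416837 - (-0.053147266)| = 0.016270 eV

Second transition (14 → 9):
ΔE₂ = |E_9 - E_14|
ΔE₂ = |-0.167971605 - (-0.069416837)| = 0.098555 eV

Total energy released:
E_total = ΔE₁ + ΔE₂ = 0.016270 + 0.098555 = 0.115 eV

Note: This equals the direct transition 16 → 9: 0.115 eV ✓
Energy is conserved regardless of the path taken.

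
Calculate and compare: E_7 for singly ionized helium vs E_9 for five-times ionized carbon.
C⁵⁺ at n = 9 (E = -6.046978 eV)

Using E_n = -13.6057 Z² / n² eV:

He⁺ (Z = 2) at n = 7:
E = -13.6057 × 2² / 7² = -13.6057 × 4 / 49 = -1.110669388 eV

C⁵⁺ (Z = 6) at n = 9:
E = -13.6057 × 6² / 9² = -13.6057 × 36 / 81 = -6.046977778 eV

Since -6.046977778 eV < -1.110669388 eV,
C⁵⁺ at n = 9 is more tightly bound (requires more energy to ionize).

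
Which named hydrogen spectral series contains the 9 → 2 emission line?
Balmer series

The spectral series in hydrogen are named based on the final (lower) energy level:
- Lyman series: n_final = 1 (ultraviolet)
- Balmer series: n_final = 2 (visible/near-UV)
- Paschen series: n_final = 3 (infrared)
- Brackett series: n_final = 4 (infrared)
- Pfund series: n_final = 5 (far infrared)

Since this transition ends at n = 2, it belongs to the Balmer series.

For reference, this 9 → 2 line has photon energy
ΔE = 13.6057 eV × (1/2² - 1/9²) = 3.23345340 eV,
corresponding to wavelength λ = hc/ΔE = 1239.84 eV·nm / 3.23345340 eV = 383.4414 nm in the visible/near-UV region.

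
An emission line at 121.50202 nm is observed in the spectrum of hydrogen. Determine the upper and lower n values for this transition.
n = 2 → n = 1

First, find the photon energy from the wavelength (hc = 1239.84 eV·nm):
E = hc/λ = 1239.84 eV·nm / 121.50202 nm = 10.204275 eV

The energy levels of hydrogen satisfy E_n = -13.6057 / n² eV, so an emission n_i → n_f releases
ΔE = 13.6057 × (1/n_f² − 1/n_i²) eV.

Setting ΔE equal to the photon energy:
1/n_f² − 1/n_i² = 10.204275 / 13.6057 = 0.75000000

Since 1/n_i² must be positive, we need 1/n_f² > 0.75000000, i.e. n_f ≤ 1. For each allowed n_f, solve n_i = (1/n_f² − 0.75000000)^(−1/2) and check whether it is a whole number:
  n_f = 1: 1/n_i² = 1.00000000 − 0.75000000 = 0.25000000 → n_i = 2.000  → integer, n_i = 2 ✓

Only n_f = 1 gives an integer upper level, n_i = 2.

The transition is from n = 2 to n = 1 (emission).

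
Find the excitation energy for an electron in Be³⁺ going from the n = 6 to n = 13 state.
4.758864 eV

The energy levels of a hydrogen-like atom are E_n = -13.6057 Z² eV / n².

Energy at n = 6: E_6 = -13.6057 × 4² / 6² = -6.046977778 eV
Energy at n = 13: E_13 = -13.6057 × 4² / 13² = -1.288113609 eV

The excitation energy is the difference:
ΔE = E_13 - E_6
ΔE = -1.288113609 - (-6.046977778)
ΔE = 4.758864 eV

Since this is positive, energy must be absorbed (photon absorption).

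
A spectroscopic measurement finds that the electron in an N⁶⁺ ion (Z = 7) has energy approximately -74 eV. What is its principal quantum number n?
n = 3

The exact energy levels follow E_n = -13.6057 Z² / n² eV with Z = 7.

The measured value (-74 eV) is reported to only 2 significant figures, so we must test candidate n values and see which one matches to that precision.

Candidate energies:
  n = 1:  E = -13.6057 × 7² / 1² = -666.67930 eV
  n = 2:  E = -13.6057 × 7² / 2² = -166.66983 eV
  n = 3:  E = -13.6057 × 7² / 3² = -74.07548 eV  ← matches
  n = 4:  E = -13.6057 × 7² / 4² = -41.66746 eV
  n = 5:  E = -13.6057 × 7² / 5² = -26.66717 eV

Checking against the measurement of -74 eV (2 sig figs), only n = 3 agrees:
E_3 = -74.07548 eV, which rounds to -74 eV ✓

Therefore n = 3.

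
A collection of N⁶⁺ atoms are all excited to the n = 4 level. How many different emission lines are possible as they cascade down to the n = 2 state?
3

The electron can occupy levels n = 2, 3, ..., 4 during de-excitation — that is m = 4 - 2 + 1 = 3 distinct levels.

The number of distinct spectral lines equals the number of ways to choose 2 of these m levels (each pair gives one possible emission transition):

Number of lines = m(m-1)/2 = 3×2/2 = 3

These correspond to all possible transitions between the 3 levels:
4 → 3, 4 → 2, 3 → 2

Each transition produces a photon with a unique energy (and thus wavelength). This count does not depend on Z.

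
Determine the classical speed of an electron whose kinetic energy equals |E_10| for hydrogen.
2.19e+05 m/s (or 0.073% of c)

The binding energy at n = 10 for hydrogen is:
E_10 = -13.6057/10² = -0.136057 eV
|E_10| = 0.136057 eV

Convert to Joules:
KE = 0.136057 eV × (1.602177 × 10⁻¹⁹ J/eV) = 2.1799e-20 J

Using KE = ½mv²:
v = √(2·KE/m_e)
v = √(2 × 2.1799e-20 J / 9.10938 × 10⁻³¹ kg)
v = 2.19e+05 m/s

This is approximately 0.073% the speed of light.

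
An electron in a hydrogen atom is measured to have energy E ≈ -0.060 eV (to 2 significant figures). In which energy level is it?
n = 15

The exact energy levels follow E_n = -13.6057 eV / n².

The measured value (-0.060 eV) is reported to only 2 significant figures, so we must test candidate n values and see which one matches to that precision.

Candidate energies:
  n = 13:  E = -13.6057/13² = -0.08051 eV
  n = 14:  E = -13.6057/14² = -0.06942 eV
  n = 15:  E = -13.6057/15² = -0.06047 eV  ← matches
  n = 16:  E = -13.6057/16² = -0.05315 eV
  n = 17:  E = -13.6057/17² = -0.04708 eV

Checking against the measurement of -0.060 eV (2 sig figs), only n = 15 agrees:
E_15 = -0.06047 eV, which rounds to -0.060 eV ✓

Therefore n = 15.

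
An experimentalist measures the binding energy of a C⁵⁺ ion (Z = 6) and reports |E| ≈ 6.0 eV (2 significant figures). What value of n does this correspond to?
n = 9

The exact energy levels follow E_n = -13.6057 Z² / n² eV with Z = 6.

The measured value (-6.0 eV) is reported to only 2 significant figures, so we must test candidate n values and see which one matches to that precision.

Candidate energies:
  n = 7:  E = -13.6057 × 6² / 7² = -9.99602 eV
  n = 8:  E = -13.6057 × 6² / 8² = -7.65321 eV
  n = 9:  E = -13.6057 × 6² / 9² = -6.04698 eV  ← matches
  n = 10:  E = -13.6057 × 6² / 10² = -4.89805 eV
  n = 11:  E = -13.6057 × 6² / 11² = -4.04798 eV

Checking against the measurement of -6.0 eV (2 sig figs), only n = 9 agrees:
E_9 = -6.04698 eV, which rounds to -6.0 eV ✓

Therefore n = 9.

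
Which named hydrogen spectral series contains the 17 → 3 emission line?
Paschen series

The spectral series in hydrogen are named based on the final (lower) energy level:
- Lyman series: n_final = 1 (ultraviolet)
- Balmer series: n_final = 2 (visible/near-UV)
- Paschen series: n_final = 3 (infrared)
- Brackett series: n_final = 4 (infrared)
- Pfund series: n_final = 5 (far infrared)

Since this transition ends at n = 3, it belongs to the Paschen series.

For reference, this 17 → 3 line has photon energy
ΔE = 13.6057 eV × (1/3² - 1/17²) = 1.4646658977 eV,
corresponding to wavelength λ = hc/ΔE = 1239.84 eV·nm / 1.4646658977 eV = 846.500217 nm in the infrared region.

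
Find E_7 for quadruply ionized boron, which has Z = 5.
-6.94 eV

For hydrogen-like ions, the energy levels scale with Z²:
E_n = -13.6057 Z² / n² eV

For B⁴⁺ (Z = 5) at n = 7:
E_7 = -13.6057 × 5² / 7²
E_7 = -13.6057 × 25 / 49
E_7 = -340.1425 / 49
E_7 = -6.94 eV

The energy is 25 times more negative than hydrogen at the same n due to the stronger nuclear charge.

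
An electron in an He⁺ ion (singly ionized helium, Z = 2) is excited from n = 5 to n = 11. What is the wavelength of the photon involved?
717.8586 nm

First, find the transition energy using E_n = -13.6057 Z² / n² eV:
E_5 = -13.6057 × 2² / 5² = -2.17691200 eV
E_11 = -13.6057 × 2² / 11² = -0.44977521 eV

Photon energy: |ΔE| = |E_11 - E_5| = 1.72713679 eV

Convert to wavelength using E = hc/λ with hc = 1239.84 eV·nm:
λ = hc/E = 1239.84 eV·nm / 1.72713679 eV
λ = 717.8586 nm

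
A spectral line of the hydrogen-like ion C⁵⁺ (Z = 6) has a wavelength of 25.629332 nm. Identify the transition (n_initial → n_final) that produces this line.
n = 9 → n = 3

First, find the photon energy from the wavelength (hc = 1239.84 eV·nm):
E = hc/λ = 1239.84 eV·nm / 25.629332 nm = 48.375822 eV

The energy levels of C⁵⁺ satisfy E_n = -13.6057 × 6² / n² eV, so an emission n_i → n_f releases
ΔE = 13.6057 × 6² × (1/n_f² − 1/n_i²) eV.

Setting ΔE equal to the photon energy:
1/n_f² − 1/n_i² = 48.375822 / (13.6057 × 6²) = 0.098765432

Since 1/n_i² must be positive, we need 1/n_f² > 0.098765432, i.e. n_f ≤ 3. For each allowed n_f, solve n_i = (1/n_f² − 0.098765432)^(−1/2) and check whether it is a whole number:
  n_f = 1: 1/n_i² = 1.000000000 − 0.098765432 = 0.901234568 → n_i = 1.053  (not an integer) ✗
  n_f = 2: 1/n_i² = 0.250000000 − 0.098765432 = 0.151234568 → n_i = 2.571  (not an integer) ✗
  n_f = 3: 1/n_i² = 0.111111111 − 0.098765432 = 0.012345679 → n_i = 9.000  → integer, n_i = 9 ✓

Only n_f = 3 gives an integer upper level, n_i = 9.

The transition is from n = 9 to n = 3 (emission).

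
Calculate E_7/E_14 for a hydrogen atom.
4.00000

Using E_n = -13.6057 Z² / n² eV with Z = 1:

E_7 = -13.6057 / 7² = -13.6057 / 49 = -0.27766734694 eV
E_14 = -13.6057 / 14² = -13.6057 / 196 = -0.06941683673 eV

The ratio is:
E_7/E_14 = (-0.27766734694) / (-0.06941683673)
E_7/E_14 = (-13.6057/49) / (-13.6057/196)
E_7/E_14 = 196/49
E_7/E_14 = 4.00000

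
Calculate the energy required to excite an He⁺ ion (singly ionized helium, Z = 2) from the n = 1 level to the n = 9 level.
53.751 eV

The energy levels of a hydrogen-like atom are E_n = -13.6057 Z² eV / n².

Energy at n = 1: E_1 = -13.6057 × 2² / 1² = -54.422800 eV
Energy at n = 9: E_9 = -13.6057 × 2² / 9² = -0.671886 eV

The excitation energy is the difference:
ΔE = E_9 - E_1
ΔE = -0.671886 - (-54.422800)
ΔE = 53.751 eV

Since this is positive, energy must be absorbed (photon absorption).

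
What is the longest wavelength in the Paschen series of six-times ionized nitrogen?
38.257195 nm

The longest wavelength corresponds to the smallest energy transition in the series.
The Paschen series has all transitions ending at n_f = 3.

For N⁶⁺ (Z = 7), the first line (α-line) is the jump from n = 4 to n = 3:
E_4 = -13.6057 × 7² / 4² = -41.66745625 eV
E_3 = -13.6057 × 7² / 3² = -74.07547778 eV
ΔE = E_4 - E_3 = 32.40802153 eV

λ = hc/E = 1239.84 eV·nm / 32.40802153 eV
λ = 38.257195 nm

This is the α-line of the Paschen series in N⁶⁺.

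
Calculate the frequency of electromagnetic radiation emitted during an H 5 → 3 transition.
2.33944e+14 Hz

First, find the transition energy:
E_5 = -13.6057 / 5² = -0.544228000 eV
E_3 = -13.6057 / 3² = -1.511744444 eV
|ΔE| = |E_3 - E_5| = 0.967516444 eV

Convert to Joules: E = 0.967516444 eV × (1.602177 × 10⁻¹⁹ J/eV) = 1.5501326e-19 J

Using E = hf:
f = E/h = 1.5501326e-19 J / (6.62607 × 10⁻³⁴ J·s)
f = 2.33944e+14 Hz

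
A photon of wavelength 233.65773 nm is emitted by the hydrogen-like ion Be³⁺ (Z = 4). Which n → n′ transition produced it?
n = 8 → n = 5

First, find the photon energy from the wavelength (hc = 1239.84 eV·nm):
E = hc/λ = 1239.84 eV·nm / 233.65773 nm = 5.3062229 eV

The energy levels of Be³⁺ satisfy E_n = -13.6057 × 4² / n² eV, so an emission n_i → n_f releases
ΔE = 13.6057 × 4² × (1/n_f² − 1/n_i²) eV.

Setting ΔE equal to the photon energy:
1/n_f² − 1/n_i² = 5.3062229 / (13.6057 × 4²) = 0.024375000

Since 1/n_i² must be positive, we need 1/n_f² > 0.024375000, i.e. n_f ≤ 6. For each allowed n_f, solve n_i = (1/n_f² − 0.024375000)^(−1/2) and check whether it is a whole number:
  n_f = 1: 1/n_i² = 1.000000000 − 0.024375000 = 0.975625000 → n_i = 1.012  (not an integer) ✗
  n_f = 2: 1/n_i² = 0.250000000 − 0.024375000 = 0.225625000 → n_i = 2.105  (not an integer) ✗
  n_f = 3: 1/n_i² = 0.111111111 − 0.024375000 = 0.086736111 → n_i = 3.395  (not an integer) ✗
  n_f = 4: 1/n_i² = 0.062500000 − 0.024375000 = 0.038125000 → n_i = 5.121  (not an integer) ✗
  n_f = 5: 1/n_i² = 0.040000000 − 0.024375000 = 0.015625000 → n_i = 8.000  → integer, n_i = 8 ✓
  n_f = 6: 1/n_i² = 0.027777778 − 0.024375000 = 0.003402778 → n_i = 17.143  (not an integer) ✗

Only n_f = 5 gives an integer upper level, n_i = 8.

The transition is from n = 8 to n = 5 (emission).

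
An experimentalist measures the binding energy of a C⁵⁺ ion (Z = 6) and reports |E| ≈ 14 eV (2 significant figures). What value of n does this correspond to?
n = 6

The exact energy levels follow E_n = -13.6057 Z² / n² eV with Z = 6.

The measured value (-14 eV) is reported to only 2 significant figures, so we must test candidate n values and see which one matches to that precision.

Candidate energies:
  n = 4:  E = -13.6057 × 6² / 4² = -30.61283 eV
  n = 5:  E = -13.6057 × 6² / 5² = -19.59221 eV
  n = 6:  E = -13.6057 × 6² / 6² = -13.60570 eV  ← matches
  n = 7:  E = -13.6057 × 6² / 7² = -9.99602 eV
  n = 8:  E = -13.6057 × 6² / 8² = -7.65321 eV

Checking against the measurement of -14 eV (2 sig figs), only n = 6 agrees:
E_6 = -13.60570 eV, which rounds to -14 eV ✓

Therefore n = 6.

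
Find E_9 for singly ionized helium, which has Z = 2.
-0.67189 eV

For hydrogen-like ions, the energy levels scale with Z²:
E_n = -13.6057 Z² / n² eV

For He⁺ (Z = 2) at n = 9:
E_9 = -13.6057 × 2² / 9²
E_9 = -13.6057 × 4 / 81
E_9 = -54.4228 / 81
E_9 = -0.67189 eV

The energy is 4 times more negative than hydrogen at the same n due to the stronger nuclear charge.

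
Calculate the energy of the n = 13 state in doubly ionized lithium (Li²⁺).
-0.72456 eV

For hydrogen-like ions, the energy levels scale with Z²:
E_n = -13.6057 Z² / n² eV

For Li²⁺ (Z = 3) at n = 13:
E_13 = -13.6057 × 3² / 13²
E_13 = -13.6057 × 9 / 169
E_13 = -122.4513 / 169
E_13 = -0.72456 eV

The energy is 9 times more negative than hydrogen at the same n due to the stronger nuclear charge.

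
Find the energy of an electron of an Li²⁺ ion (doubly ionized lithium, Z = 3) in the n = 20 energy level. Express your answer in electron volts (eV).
-0.306128 eV

The energy levels of a hydrogen-like atom are given by:
E_n = -13.6057 Z² / n² eV  (with Z = 3 for Li²⁺)

For n = 20:
E_20 = -13.6057 × 3² / 20²
E_20 = -13.6057 × 9 / 400
E_20 = -0.306128 eV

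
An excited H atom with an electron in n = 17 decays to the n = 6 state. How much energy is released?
0.33 eV

The energy levels are E_n = -13.6057 eV / n².

Energy at n = 17: E_17 = -13.6057 / 17² = -0.04708 eV
Energy at n = 6: E_6 = -13.6057 / 6² = -0.37794 eV

For emission (electron falling to lower state), the photon energy is:
E_photon = E_17 - E_6 = |-0.04708 - (-0.37794)|
E_photon = 0.33 eV

This energy is carried away by the emitted photon.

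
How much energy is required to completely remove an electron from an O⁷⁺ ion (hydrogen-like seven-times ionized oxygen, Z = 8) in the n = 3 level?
96.7516 eV

The ionization energy is the energy needed to remove the electron completely (n → ∞).

For a hydrogen-like ion with Z = 8, E_n = -13.6057 Z² / n² eV.

At n = 3: E_3 = -13.6057 × 8² / 3² = -96.7516444 eV
At n = ∞: E_∞ = 0 eV

Ionization energy = E_∞ - E_3 = 0 - (-96.7516444) = 96.7516444 eV
Ionization energy ≈ 96.7516 eV

This is also called the binding energy of the electron in state n = 3.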